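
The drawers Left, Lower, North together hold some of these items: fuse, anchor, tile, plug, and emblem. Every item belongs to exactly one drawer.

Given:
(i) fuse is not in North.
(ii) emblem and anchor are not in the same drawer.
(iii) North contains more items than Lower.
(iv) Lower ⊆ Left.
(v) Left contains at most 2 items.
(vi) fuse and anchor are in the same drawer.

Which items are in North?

North = {emblem, plug, tile}

From (i): fuse ∉ North.
(vi): anchor matches fuse: anchor ∉ North.
Suppose tile ∉ North: no assignment then satisfies all the clues, so tile ∈ North.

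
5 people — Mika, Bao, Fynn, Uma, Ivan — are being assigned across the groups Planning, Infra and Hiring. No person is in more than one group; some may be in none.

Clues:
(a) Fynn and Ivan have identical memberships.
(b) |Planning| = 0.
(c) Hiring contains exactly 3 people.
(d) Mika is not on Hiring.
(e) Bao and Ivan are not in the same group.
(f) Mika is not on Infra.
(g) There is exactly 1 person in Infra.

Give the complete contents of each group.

From (d): Mika ∉ Hiring.
From (f): Mika ∉ Infra.
(b): Planning already has 0, so the rest are out.
Suppose Bao ∉ Infra: no assignment then satisfies all the clues, so Bao ∈ Infra.

Planning = {}; Infra = {Bao}; Hiring = {Fynn, Ivan, Uma}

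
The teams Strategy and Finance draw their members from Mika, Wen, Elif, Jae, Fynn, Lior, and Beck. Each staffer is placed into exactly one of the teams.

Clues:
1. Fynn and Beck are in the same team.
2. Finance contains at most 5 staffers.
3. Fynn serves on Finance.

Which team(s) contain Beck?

Beck: Finance

From (3): Fynn ∈ Finance.
(1): Beck matches Fynn: Beck ∉ Strategy.
(1): Beck matches Fynn: Beck ∈ Finance.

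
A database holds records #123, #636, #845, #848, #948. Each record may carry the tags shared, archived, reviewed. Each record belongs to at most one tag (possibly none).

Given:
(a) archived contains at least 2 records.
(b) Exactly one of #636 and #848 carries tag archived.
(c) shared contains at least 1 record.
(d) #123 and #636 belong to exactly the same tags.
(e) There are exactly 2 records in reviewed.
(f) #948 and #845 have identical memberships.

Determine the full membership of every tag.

shared = {#848}; archived = {#123, #636}; reviewed = {#845, #948}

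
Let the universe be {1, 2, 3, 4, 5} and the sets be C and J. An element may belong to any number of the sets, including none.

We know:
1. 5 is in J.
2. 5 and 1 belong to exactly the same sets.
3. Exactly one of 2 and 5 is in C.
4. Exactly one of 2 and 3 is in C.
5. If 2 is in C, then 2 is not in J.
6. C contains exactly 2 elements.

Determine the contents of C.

C = {2, 4}

From (1): 5 ∈ J.
(2): 1 matches 5: 1 ∈ J.
Suppose 1 ∈ C: no assignment then satisfies all the clues, so 1 ∉ C.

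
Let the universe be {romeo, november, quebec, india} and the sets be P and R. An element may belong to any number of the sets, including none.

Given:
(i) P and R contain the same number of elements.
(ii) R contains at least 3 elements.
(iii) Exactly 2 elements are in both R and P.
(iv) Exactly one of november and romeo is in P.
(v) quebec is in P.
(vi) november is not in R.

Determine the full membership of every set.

P = {india, november, quebec}; R = {india, quebec, romeo}

From (v): quebec ∈ P.
From (vi): november ∉ R.
(ii): only 3 candidates remain for R, so all are in.
Suppose romeo ∈ P: no assignment then satisfies all the clues, so romeo ∉ P.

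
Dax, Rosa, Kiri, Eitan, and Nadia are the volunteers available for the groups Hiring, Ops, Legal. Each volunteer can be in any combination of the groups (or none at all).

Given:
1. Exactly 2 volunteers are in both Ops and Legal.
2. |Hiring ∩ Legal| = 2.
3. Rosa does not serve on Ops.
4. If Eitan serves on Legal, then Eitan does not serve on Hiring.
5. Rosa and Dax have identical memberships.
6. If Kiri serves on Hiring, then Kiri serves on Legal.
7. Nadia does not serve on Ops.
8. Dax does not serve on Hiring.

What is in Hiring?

Hiring = {Kiri, Nadia}

From (3): Rosa ∉ Ops.
From (7): Nadia ∉ Ops.
From (8): Dax ∉ Hiring.
(5): Rosa matches Dax: Rosa ∉ Hiring.
(5): Dax matches Rosa: Dax ∉ Ops.
Suppose Kiri ∉ Hiring: no assignment then satisfies all the clues, so Kiri ∈ Hiring.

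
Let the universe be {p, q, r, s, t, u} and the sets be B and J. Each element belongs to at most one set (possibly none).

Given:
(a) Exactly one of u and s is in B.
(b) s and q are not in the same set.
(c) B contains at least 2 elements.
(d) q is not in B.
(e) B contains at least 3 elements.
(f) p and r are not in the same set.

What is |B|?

From (d): q ∉ B.
Suppose t ∉ B: no assignment then satisfies all the clues, so t ∈ B.

3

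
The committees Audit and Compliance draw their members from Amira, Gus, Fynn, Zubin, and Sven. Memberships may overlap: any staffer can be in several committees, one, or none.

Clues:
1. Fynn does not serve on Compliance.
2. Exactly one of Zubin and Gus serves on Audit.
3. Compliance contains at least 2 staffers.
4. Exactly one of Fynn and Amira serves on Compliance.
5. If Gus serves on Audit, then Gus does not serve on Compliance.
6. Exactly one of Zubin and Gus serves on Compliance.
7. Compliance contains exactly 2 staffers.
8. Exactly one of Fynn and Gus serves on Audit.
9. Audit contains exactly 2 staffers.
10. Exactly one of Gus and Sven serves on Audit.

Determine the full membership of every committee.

Audit = {Amira, Gus}; Compliance = {Amira, Zubin}

From (1): Fynn ∉ Compliance.
(4) (exactly one): Amira ∈ Compliance.
Suppose Amira ∉ Audit: no assignment then satisfies all the clues, so Amira ∈ Audit.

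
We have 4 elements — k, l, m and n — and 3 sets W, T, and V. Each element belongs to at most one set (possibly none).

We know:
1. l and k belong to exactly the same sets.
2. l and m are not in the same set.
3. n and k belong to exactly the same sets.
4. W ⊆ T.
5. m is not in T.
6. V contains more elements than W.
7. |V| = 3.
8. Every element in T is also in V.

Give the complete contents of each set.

From (5): m ∉ T.
(4) contrapositive: m ∉ W.
Suppose k ∈ W: no assignment then satisfies all the clues, so k ∉ W.

W = {}; T = {}; V = {k, l, n}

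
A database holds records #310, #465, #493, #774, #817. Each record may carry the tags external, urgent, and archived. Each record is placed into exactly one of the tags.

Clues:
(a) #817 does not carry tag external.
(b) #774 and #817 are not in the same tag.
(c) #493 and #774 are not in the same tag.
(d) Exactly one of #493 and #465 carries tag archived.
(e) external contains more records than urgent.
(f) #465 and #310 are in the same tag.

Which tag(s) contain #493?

#493: archived

From (a): #817 ∉ external.
Suppose #493 ∈ external: no assignment then satisfies all the clues, so #493 ∉ external.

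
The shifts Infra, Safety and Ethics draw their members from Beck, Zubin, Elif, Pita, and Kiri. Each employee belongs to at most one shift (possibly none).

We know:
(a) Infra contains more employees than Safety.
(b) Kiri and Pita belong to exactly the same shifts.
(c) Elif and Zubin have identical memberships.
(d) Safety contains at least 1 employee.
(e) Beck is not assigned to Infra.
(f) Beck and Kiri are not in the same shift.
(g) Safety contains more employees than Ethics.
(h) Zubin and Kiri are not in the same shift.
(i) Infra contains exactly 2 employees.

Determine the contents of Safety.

Safety = {Beck}

From (e): Beck ∉ Infra.
Suppose Beck ∉ Safety: no assignment then satisfies all the clues, so Beck ∈ Safety.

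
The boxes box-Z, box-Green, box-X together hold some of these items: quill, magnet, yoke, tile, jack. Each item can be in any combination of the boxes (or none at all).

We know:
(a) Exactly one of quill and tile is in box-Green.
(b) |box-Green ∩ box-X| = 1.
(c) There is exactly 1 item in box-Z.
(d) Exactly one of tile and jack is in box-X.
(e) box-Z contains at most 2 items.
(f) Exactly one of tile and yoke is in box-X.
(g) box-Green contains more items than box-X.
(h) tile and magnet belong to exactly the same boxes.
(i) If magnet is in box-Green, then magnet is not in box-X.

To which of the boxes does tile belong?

tile: box-Green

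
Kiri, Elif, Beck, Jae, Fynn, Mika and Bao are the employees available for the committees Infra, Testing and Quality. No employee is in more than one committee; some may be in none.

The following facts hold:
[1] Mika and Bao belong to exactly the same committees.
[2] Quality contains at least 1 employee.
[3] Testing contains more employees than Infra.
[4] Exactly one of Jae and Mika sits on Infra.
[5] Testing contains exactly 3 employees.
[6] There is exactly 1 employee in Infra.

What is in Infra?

Infra = {Jae}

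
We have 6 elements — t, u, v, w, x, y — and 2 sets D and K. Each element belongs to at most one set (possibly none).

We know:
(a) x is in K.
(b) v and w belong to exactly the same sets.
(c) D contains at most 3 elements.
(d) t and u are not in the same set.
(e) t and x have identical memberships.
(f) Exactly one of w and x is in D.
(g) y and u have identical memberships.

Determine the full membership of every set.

From (a): x ∈ K.
(e): t matches x: t ∉ D.
(e): t matches x: t ∈ K.
(f) (exactly one): w ∈ D.
(b): v matches w: v ∈ D.
(d): u ∉ K.
(g): y matches u: y ∉ K.
Suppose u ∈ D: no assignment then satisfies all the clues, so u ∉ D.

D = {v, w}; K = {t, x}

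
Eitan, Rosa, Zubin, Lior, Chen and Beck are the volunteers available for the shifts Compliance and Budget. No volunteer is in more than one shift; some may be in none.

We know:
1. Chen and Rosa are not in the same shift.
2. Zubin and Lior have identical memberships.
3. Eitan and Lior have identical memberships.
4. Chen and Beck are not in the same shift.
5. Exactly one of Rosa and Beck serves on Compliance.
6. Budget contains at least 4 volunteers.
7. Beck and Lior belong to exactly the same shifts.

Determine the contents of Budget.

Budget = {Beck, Eitan, Lior, Zubin}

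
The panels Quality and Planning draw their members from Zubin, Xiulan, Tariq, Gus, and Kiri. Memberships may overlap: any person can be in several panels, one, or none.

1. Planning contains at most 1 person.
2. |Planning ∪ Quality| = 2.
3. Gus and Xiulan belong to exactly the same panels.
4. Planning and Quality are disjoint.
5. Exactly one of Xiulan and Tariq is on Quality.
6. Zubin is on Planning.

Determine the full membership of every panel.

Quality = {Tariq}; Planning = {Zubin}

From (6): Zubin ∈ Planning.
(1): Planning already has 1, so the rest are out.
(4) (disjoint): Zubin ∉ Quality.
Suppose Xiulan ∈ Quality: no assignment then satisfies all the clues, so Xiulan ∉ Quality.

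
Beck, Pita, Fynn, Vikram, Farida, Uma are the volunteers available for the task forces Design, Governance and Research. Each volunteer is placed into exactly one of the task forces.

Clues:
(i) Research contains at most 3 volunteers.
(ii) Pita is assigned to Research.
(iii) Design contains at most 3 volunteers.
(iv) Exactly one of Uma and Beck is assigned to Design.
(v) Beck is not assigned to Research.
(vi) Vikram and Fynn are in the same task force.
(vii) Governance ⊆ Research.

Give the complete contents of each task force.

Design = {Beck, Fynn, Vikram}; Governance = {}; Research = {Farida, Pita, Uma}

From (ii): Pita ∈ Research.
From (v): Beck ∉ Research.
(vii) contrapositive: Beck ∉ Governance.
Only one task force left: Beck ∈ Design.
(iv) (exactly one): Uma ∉ Design.
Suppose Fynn ∉ Design: no assignment then satisfies all the clues, so Fynn ∈ Design.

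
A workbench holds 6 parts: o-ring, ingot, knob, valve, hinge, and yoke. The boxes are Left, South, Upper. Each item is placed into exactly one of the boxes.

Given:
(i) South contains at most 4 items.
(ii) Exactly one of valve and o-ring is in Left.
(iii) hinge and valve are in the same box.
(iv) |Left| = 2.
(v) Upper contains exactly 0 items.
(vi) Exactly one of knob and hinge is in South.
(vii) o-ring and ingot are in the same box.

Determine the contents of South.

South = {ingot, knob, o-ring, yoke}

(v): Upper already has 0, so the rest are out.
Suppose o-ring ∉ South: no assignment then satisfies all the clues, so o-ring ∈ South.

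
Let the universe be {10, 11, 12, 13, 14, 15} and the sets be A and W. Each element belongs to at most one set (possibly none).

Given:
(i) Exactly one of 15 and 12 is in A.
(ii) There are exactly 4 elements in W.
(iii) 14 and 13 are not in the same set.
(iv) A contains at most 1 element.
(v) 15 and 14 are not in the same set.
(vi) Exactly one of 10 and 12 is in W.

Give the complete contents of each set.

A = {12}; W = {10, 11, 13, 15}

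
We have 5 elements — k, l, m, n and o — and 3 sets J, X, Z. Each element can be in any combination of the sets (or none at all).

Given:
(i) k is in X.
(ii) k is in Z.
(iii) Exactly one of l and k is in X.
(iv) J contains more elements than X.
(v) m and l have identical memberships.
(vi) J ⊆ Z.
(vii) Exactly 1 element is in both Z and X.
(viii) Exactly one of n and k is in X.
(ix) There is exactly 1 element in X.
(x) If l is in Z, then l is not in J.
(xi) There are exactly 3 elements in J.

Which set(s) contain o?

o: J, Z

From (i): k ∈ X.
From (ii): k ∈ Z.
(iii) (exactly one): l ∉ X.
(v): m matches l: m ∉ X.
(viii) (exactly one): n ∉ X.
(ix): X already has 1, so the rest are out.
Suppose o ∉ J: no assignment then satisfies all the clues, so o ∈ J.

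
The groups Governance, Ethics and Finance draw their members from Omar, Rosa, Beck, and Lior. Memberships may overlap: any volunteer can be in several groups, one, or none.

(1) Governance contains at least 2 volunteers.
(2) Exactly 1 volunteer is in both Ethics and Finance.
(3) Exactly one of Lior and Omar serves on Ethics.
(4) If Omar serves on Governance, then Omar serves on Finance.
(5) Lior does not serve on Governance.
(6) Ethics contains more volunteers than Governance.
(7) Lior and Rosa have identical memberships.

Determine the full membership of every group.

From (5): Lior ∉ Governance.
(7): Rosa matches Lior: Rosa ∉ Governance.
(1): only 2 candidates remain for Governance, so all are in.
(4): Omar ∈ Finance.
Suppose Omar ∈ Ethics: no assignment then satisfies all the clues, so Omar ∉ Ethics.

Governance = {Beck, Omar}; Ethics = {Beck, Lior, Rosa}; Finance = {Beck, Omar}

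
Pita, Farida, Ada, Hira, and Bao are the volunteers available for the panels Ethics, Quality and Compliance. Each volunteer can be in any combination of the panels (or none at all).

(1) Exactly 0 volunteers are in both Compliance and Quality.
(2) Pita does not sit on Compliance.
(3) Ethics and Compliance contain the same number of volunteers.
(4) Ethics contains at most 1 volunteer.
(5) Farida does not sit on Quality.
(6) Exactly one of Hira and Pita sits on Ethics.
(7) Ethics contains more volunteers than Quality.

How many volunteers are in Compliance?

1

From (2): Pita ∉ Compliance.
From (5): Farida ∉ Quality.
Suppose Pita ∈ Quality: no assignment then satisfies all the clues, so Pita ∉ Quality.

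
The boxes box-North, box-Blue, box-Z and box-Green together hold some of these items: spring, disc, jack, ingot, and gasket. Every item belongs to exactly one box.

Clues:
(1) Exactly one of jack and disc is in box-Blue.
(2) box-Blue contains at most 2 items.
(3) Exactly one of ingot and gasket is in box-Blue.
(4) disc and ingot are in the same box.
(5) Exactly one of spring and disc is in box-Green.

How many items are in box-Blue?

2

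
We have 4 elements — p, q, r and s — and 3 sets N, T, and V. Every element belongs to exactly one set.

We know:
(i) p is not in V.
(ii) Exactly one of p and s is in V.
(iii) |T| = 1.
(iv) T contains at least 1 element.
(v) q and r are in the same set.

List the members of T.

T = {p}

From (i): p ∉ V.
(ii) (exactly one): s ∈ V.
Suppose p ∉ T: no assignment then satisfies all the clues, so p ∈ T.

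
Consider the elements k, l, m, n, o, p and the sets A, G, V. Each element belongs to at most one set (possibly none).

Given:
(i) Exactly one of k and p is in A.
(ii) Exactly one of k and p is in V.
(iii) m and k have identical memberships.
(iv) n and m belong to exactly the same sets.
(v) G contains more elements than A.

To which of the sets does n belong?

n: V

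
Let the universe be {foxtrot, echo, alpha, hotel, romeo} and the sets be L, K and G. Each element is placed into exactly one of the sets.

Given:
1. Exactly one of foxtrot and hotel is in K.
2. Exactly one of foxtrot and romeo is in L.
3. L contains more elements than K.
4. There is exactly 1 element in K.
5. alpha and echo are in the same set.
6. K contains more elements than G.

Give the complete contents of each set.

L = {alpha, echo, hotel, romeo}; K = {foxtrot}; G = {}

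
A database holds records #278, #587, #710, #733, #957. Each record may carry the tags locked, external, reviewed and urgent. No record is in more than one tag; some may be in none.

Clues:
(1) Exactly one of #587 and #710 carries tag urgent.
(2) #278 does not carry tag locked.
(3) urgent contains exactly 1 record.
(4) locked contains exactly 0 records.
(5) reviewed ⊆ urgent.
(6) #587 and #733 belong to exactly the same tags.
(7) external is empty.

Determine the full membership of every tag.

locked = {}; external = {}; reviewed = {}; urgent = {#710}

From (2): #278 ∉ locked.
(4): locked already has 0, so the rest are out.
(7): external already has 0, so the rest are out.
Suppose #278 ∈ reviewed: no assignment then satisfies all the clues, so #278 ∉ reviewed.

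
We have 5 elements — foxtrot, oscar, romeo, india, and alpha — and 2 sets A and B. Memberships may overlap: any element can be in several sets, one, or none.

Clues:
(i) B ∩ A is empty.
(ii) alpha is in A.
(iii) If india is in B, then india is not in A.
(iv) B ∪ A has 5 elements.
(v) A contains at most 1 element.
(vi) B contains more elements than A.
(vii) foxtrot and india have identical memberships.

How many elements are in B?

From (ii): alpha ∈ A.
(i) (disjoint): alpha ∉ B.
(v): A already has 1, so the rest are out.
Suppose foxtrot ∉ B: no assignment then satisfies all the clues, so foxtrot ∈ B.

4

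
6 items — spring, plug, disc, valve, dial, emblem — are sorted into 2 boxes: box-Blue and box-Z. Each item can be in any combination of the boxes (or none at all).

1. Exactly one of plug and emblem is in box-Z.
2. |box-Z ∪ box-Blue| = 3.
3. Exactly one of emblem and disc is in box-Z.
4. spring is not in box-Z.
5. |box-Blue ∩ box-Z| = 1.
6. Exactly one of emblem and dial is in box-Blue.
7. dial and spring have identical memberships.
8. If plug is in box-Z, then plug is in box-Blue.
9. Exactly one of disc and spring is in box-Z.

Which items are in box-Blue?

box-Blue = {emblem, plug}

From (4): spring ∉ box-Z.
(7): dial matches spring: dial ∉ box-Z.
(9) (exactly one): disc ∈ box-Z.
(3) (exactly one): emblem ∉ box-Z.
(1) (exactly one): plug ∈ box-Z.
(8): plug ∈ box-Blue.
Suppose spring ∈ box-Blue: no assignment then satisfies all the clues, so spring ∉ box-Blue.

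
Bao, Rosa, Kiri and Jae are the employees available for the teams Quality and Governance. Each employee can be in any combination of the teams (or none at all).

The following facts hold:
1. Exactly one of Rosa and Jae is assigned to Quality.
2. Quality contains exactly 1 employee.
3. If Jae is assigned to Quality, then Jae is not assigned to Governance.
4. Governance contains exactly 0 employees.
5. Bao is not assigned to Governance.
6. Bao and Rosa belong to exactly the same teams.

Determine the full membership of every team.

Quality = {Jae}; Governance = {}

From (5): Bao ∉ Governance.
(4): Governance already has 0, so the rest are out.
Suppose Bao ∈ Quality: no assignment then satisfies all the clues, so Bao ∉ Quality.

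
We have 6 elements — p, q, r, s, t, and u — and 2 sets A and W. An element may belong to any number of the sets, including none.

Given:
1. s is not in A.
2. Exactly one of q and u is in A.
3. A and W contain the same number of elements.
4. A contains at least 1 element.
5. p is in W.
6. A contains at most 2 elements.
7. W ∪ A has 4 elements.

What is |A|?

2

From (1): s ∉ A.
From (5): p ∈ W.
Suppose p ∈ A: no assignment then satisfies all the clues, so p ∉ A.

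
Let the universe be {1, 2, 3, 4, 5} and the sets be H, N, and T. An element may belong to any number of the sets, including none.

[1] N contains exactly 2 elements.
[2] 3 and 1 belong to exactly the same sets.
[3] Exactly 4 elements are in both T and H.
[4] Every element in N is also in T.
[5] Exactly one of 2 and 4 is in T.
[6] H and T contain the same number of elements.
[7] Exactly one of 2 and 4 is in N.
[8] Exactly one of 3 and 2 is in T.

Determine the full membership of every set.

H = {1, 3, 4, 5}; N = {4, 5}; T = {1, 3, 4, 5}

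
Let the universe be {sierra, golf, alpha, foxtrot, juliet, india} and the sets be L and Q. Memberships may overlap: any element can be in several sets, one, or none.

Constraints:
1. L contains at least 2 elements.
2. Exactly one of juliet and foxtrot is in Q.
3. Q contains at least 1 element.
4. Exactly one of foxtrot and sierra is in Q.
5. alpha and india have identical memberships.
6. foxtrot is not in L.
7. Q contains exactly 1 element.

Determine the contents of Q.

Q = {foxtrot}

From (6): foxtrot ∉ L.
Suppose sierra ∈ Q: no assignment then satisfies all the clues, so sierra ∉ Q.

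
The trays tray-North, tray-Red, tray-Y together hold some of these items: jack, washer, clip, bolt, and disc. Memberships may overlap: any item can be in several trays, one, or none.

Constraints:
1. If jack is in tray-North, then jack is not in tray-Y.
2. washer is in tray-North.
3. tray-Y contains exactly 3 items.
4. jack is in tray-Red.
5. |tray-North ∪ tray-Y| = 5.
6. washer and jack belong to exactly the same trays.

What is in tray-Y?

From (2): washer ∈ tray-North.
From (4): jack ∈ tray-Red.
(6): jack matches washer: jack ∈ tray-North.
(6): washer matches jack: washer ∈ tray-Red.
(1): jack ∉ tray-Y.
(6): washer matches jack: washer ∉ tray-Y.
(3): only 3 candidates remain for tray-Y, so all are in.

tray-Y = {bolt, clip, disc}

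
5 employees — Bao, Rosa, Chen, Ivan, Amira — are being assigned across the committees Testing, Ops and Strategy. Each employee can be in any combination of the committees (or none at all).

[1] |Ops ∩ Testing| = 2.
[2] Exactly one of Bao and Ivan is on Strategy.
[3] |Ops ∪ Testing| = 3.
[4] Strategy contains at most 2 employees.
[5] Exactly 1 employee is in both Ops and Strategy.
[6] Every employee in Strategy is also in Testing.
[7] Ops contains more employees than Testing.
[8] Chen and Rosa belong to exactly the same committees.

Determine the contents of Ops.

Ops = {Amira, Bao, Ivan}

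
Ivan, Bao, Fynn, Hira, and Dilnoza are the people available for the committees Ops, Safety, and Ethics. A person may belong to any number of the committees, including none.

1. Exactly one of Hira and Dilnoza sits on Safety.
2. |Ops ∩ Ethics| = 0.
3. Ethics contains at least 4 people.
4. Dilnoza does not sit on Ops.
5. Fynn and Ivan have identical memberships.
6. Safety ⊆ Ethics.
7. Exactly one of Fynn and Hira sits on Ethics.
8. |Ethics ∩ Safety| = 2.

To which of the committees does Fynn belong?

From (4): Dilnoza ∉ Ops.
Suppose Fynn ∈ Ops: no assignment then satisfies all the clues, so Fynn ∉ Ops.

Fynn: Ethics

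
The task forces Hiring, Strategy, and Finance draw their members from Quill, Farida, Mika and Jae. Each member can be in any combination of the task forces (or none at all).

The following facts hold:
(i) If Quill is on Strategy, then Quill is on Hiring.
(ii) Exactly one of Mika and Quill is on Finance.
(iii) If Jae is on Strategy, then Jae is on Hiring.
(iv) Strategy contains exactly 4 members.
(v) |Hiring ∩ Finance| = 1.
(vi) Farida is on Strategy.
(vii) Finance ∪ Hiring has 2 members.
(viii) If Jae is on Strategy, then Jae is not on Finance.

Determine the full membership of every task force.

Hiring = {Jae, Quill}; Strategy = {Farida, Jae, Mika, Quill}; Finance = {Quill}

From (vi): Farida ∈ Strategy.
(iv): only 4 candidates remain for Strategy, so all are in.
(viii): Jae ∉ Finance.
(i): Quill ∈ Hiring.
(iii): Jae ∈ Hiring.
Suppose Quill ∉ Finance: no assignment then satisfies all the clues, so Quill ∈ Finance.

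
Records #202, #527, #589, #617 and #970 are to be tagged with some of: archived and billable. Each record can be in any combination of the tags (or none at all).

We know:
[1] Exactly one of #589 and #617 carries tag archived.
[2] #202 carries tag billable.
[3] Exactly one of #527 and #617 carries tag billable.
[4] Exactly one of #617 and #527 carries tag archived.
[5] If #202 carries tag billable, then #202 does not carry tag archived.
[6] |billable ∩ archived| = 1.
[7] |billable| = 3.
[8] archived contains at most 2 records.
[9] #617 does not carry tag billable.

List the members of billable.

billable = {#202, #527, #970}

From (2): #202 ∈ billable.
From (9): #617 ∉ billable.
(3) (exactly one): #527 ∈ billable.
(5): #202 ∉ archived.
Suppose #589 ∈ billable: no assignment then satisfies all the clues, so #589 ∉ billable.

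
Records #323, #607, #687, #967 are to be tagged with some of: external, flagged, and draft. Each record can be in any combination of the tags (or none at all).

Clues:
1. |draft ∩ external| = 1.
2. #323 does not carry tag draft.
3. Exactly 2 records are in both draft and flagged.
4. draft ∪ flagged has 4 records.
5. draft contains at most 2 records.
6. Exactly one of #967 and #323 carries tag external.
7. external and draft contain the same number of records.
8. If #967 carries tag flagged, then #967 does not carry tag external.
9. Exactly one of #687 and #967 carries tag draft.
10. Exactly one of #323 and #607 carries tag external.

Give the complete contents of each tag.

external = {#323, #687}; flagged = {#323, #607, #687, #967}; draft = {#607, #687}

From (2): #323 ∉ draft.
Suppose #323 ∉ external: no assignment then satisfies all the clues, so #323 ∈ external.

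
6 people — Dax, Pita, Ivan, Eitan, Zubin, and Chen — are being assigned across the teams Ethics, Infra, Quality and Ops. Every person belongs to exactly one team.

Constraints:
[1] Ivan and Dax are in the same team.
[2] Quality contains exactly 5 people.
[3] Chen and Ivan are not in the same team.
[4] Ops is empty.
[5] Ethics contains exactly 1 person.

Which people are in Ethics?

Ethics = {Chen}

(4): Ops already has 0, so the rest are out.
Suppose Dax ∈ Ethics: no assignment then satisfies all the clues, so Dax ∉ Ethics.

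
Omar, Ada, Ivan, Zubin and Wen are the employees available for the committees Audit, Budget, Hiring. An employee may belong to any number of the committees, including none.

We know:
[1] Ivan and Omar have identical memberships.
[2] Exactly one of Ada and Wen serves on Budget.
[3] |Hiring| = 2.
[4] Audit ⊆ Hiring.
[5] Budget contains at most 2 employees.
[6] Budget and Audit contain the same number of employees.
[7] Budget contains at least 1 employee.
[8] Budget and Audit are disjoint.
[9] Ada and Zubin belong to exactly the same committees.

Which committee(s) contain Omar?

Omar: Audit, Hiring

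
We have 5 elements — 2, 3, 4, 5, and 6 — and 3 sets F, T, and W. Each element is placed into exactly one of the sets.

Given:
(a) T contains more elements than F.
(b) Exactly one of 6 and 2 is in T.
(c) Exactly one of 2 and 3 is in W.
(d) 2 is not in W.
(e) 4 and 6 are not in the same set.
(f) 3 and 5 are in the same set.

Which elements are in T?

T = {2, 4}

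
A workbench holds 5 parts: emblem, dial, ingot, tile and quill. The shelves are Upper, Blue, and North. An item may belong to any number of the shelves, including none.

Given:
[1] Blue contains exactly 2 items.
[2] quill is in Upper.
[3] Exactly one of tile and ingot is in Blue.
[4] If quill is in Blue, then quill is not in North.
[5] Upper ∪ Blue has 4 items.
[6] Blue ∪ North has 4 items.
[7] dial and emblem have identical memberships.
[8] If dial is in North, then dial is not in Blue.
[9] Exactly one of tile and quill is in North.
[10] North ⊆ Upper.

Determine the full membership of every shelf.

Upper = {dial, emblem, quill, tile}; Blue = {quill, tile}; North = {dial, emblem, tile}

From (2): quill ∈ Upper.
Suppose emblem ∉ Upper: no assignment then satisfies all the clues, so emblem ∈ Upper.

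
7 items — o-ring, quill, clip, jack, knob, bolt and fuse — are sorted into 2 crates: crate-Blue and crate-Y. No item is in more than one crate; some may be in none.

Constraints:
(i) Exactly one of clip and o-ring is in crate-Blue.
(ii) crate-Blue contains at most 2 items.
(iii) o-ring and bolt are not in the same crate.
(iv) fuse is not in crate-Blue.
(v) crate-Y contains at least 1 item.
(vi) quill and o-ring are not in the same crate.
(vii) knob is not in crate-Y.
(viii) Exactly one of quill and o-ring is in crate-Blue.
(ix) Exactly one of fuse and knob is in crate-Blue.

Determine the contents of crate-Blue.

crate-Blue = {knob, o-ring}

From (iv): fuse ∉ crate-Blue.
From (vii): knob ∉ crate-Y.
(ix) (exactly one): knob ∈ crate-Blue.
Suppose o-ring ∉ crate-Blue: no assignment then satisfies all the clues, so o-ring ∈ crate-Blue.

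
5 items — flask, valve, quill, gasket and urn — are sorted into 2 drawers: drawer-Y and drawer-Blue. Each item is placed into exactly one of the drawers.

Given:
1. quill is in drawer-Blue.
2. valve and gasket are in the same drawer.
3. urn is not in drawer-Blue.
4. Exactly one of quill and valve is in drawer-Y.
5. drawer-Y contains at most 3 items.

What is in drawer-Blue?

From (1): quill ∈ drawer-Blue.
From (3): urn ∉ drawer-Blue.
(4) (exactly one): valve ∈ drawer-Y.
Only one drawer left: urn ∈ drawer-Y.
(2): gasket matches valve: gasket ∈ drawer-Y.
(5): drawer-Y already has 3, so the rest are out.
Only one drawer left: flask ∈ drawer-Blue.

drawer-Blue = {flask, quill}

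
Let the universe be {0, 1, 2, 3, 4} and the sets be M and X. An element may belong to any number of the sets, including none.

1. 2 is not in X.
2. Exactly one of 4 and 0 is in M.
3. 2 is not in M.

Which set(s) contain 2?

2: none

From (1): 2 ∉ X.
From (3): 2 ∉ M.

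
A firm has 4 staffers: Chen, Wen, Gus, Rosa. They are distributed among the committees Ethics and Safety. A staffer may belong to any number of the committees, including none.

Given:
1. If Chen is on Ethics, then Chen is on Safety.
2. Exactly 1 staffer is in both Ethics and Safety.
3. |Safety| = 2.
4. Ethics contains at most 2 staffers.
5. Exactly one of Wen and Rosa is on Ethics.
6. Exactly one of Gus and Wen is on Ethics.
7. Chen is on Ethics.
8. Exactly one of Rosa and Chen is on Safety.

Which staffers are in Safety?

Safety = {Chen, Gus}

From (7): Chen ∈ Ethics.
(1): Chen ∈ Safety.
(8) (exactly one): Rosa ∉ Safety.
Suppose Wen ∈ Safety: no assignment then satisfies all the clues, so Wen ∉ Safety.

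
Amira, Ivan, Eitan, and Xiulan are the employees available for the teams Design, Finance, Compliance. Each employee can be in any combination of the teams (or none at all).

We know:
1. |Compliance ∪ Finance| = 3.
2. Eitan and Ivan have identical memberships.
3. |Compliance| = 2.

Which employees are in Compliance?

Compliance = {Eitan, Ivan}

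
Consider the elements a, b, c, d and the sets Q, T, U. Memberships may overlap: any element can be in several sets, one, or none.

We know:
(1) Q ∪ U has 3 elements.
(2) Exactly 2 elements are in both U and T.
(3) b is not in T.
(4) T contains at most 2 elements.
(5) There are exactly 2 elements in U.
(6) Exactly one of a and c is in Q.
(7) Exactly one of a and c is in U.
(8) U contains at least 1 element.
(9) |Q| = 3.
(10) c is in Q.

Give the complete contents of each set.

Q = {b, c, d}; T = {c, d}; U = {c, d}

From (3): b ∉ T.
From (10): c ∈ Q.
(6) (exactly one): a ∉ Q.
(9): only 3 candidates remain for Q, so all are in.
Suppose a ∈ T: no assignment then satisfies all the clues, so a ∉ T.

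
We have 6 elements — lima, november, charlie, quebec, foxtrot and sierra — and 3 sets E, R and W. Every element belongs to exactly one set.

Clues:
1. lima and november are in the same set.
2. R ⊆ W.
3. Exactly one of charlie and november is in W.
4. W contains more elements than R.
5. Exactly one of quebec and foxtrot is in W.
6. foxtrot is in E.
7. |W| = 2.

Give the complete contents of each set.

E = {foxtrot, lima, november, sierra}; R = {}; W = {charlie, quebec}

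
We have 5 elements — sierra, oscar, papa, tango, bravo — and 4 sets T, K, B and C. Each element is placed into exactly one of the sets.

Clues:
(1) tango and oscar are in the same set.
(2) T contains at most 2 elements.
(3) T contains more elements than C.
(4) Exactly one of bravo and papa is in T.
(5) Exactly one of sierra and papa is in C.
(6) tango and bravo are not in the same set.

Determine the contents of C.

C = {papa}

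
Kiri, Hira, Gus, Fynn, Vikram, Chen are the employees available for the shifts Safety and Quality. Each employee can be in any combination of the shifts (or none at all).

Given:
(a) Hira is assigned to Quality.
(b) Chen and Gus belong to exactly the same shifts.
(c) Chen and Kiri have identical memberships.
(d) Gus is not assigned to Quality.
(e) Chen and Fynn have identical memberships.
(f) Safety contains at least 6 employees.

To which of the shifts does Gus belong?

Gus: Safety

From (a): Hira ∈ Quality.
From (d): Gus ∉ Quality.
(b): Chen matches Gus: Chen ∉ Quality.
(c): Kiri matches Chen: Kiri ∉ Quality.
(e): Fynn matches Chen: Fynn ∉ Quality.
(f): only 6 candidates remain for Safety, so all are in.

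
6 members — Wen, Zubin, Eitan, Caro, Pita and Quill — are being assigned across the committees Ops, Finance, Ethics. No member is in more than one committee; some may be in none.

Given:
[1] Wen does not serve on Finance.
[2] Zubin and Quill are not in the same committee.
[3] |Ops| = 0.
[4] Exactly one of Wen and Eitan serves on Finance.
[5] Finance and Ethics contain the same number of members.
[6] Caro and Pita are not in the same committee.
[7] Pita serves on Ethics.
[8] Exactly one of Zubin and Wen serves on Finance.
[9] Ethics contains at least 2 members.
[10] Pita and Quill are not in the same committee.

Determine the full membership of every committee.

Ops = {}; Finance = {Eitan, Zubin}; Ethics = {Pita, Wen}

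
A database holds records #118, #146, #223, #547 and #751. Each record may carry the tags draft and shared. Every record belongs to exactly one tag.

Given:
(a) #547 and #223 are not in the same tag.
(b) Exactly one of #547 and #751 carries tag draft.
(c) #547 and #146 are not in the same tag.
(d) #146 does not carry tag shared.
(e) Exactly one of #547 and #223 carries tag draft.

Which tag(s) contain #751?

From (d): #146 ∉ shared.
Only one tag left: #146 ∈ draft.
(c): #547 ∉ draft.
(e) (exactly one): #223 ∈ draft.
Only one tag left: #547 ∈ shared.
(b) (exactly one): #751 ∈ draft.

#751: draft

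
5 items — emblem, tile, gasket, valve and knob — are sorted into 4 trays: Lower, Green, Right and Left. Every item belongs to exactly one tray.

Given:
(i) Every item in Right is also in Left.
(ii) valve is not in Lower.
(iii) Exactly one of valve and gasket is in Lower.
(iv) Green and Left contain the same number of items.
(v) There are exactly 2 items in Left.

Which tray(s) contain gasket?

From (ii): valve ∉ Lower.
(iii) (exactly one): gasket ∈ Lower.

gasket: Lower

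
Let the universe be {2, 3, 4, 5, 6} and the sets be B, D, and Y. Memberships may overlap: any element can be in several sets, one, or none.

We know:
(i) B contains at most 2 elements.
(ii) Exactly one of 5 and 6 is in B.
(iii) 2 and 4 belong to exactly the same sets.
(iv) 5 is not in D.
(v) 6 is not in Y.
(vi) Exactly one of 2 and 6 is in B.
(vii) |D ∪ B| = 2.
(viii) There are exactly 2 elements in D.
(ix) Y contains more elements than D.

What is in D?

D = {3, 6}

From (iv): 5 ∉ D.
From (v): 6 ∉ Y.
Suppose 2 ∈ D: no assignment then satisfies all the clues, so 2 ∉ D.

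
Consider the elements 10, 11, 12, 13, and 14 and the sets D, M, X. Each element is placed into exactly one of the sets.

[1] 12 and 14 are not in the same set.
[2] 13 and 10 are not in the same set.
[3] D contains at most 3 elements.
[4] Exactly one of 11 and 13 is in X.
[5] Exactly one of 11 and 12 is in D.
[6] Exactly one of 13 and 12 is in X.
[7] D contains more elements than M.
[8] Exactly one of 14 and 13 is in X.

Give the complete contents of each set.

D = {10, 11, 14}; M = {12}; X = {13}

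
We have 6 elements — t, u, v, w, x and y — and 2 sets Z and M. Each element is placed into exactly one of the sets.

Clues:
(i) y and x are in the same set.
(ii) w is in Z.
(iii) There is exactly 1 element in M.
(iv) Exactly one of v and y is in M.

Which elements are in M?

M = {v}

From (ii): w ∈ Z.
Suppose t ∈ M: no assignment then satisfies all the clues, so t ∉ M.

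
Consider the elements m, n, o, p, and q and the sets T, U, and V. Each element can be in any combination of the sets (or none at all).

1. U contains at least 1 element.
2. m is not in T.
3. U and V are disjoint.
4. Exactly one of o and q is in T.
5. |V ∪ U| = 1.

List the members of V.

V = {}

From (2): m ∉ T.
Suppose m ∈ V: no assignment then satisfies all the clues, so m ∉ V.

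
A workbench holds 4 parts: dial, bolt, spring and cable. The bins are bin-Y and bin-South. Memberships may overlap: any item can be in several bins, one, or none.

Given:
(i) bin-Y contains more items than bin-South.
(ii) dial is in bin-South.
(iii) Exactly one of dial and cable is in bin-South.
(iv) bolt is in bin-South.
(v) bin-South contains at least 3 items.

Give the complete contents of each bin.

bin-Y = {bolt, cable, dial, spring}; bin-South = {bolt, dial, spring}

From (ii): dial ∈ bin-South.
From (iv): bolt ∈ bin-South.
(iii) (exactly one): cable ∉ bin-South.
(v): only 3 candidates remain for bin-South, so all are in.
Suppose dial ∉ bin-Y: no assignment then satisfies all the clues, so dial ∈ bin-Y.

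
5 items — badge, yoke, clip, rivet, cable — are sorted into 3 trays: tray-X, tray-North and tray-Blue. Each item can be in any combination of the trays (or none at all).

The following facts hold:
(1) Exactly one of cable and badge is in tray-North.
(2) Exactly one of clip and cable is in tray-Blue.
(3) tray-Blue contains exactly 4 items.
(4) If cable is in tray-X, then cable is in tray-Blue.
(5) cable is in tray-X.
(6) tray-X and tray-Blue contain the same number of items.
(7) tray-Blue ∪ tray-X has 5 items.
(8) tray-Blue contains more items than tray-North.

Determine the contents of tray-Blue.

From (5): cable ∈ tray-X.
(4): cable ∈ tray-Blue.
(2) (exactly one): clip ∉ tray-Blue.
(3): only 4 candidates remain for tray-Blue, so all are in.

tray-Blue = {badge, cable, rivet, yoke}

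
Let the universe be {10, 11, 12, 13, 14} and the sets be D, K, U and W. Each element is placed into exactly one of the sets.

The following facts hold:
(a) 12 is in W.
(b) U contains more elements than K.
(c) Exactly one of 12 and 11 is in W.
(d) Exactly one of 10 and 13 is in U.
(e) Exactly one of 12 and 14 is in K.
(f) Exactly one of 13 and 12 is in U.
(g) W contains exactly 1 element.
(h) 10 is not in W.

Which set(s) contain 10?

10: D

From (a): 12 ∈ W.
From (h): 10 ∉ W.
(c) (exactly one): 11 ∉ W.
(e) (exactly one): 14 ∈ K.
(f) (exactly one): 13 ∈ U.
(d) (exactly one): 10 ∉ U.
Suppose 10 ∉ D: no assignment then satisfies all the clues, so 10 ∈ D.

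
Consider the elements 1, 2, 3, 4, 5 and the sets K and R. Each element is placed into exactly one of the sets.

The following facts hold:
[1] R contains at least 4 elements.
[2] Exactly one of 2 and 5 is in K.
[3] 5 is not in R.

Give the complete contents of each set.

K = {5}; R = {1, 2, 3, 4}

From (3): 5 ∉ R.
(1): only 4 candidates remain for R, so all are in.
(2) (exactly one): 5 ∈ K.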